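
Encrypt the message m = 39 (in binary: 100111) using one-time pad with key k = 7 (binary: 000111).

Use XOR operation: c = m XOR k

Step 1: Write out the XOR operation bit by bit:
  Message: 100111
  Key:     000111
  XOR:     100000
Step 2: Convert to decimal: 100000 = 32.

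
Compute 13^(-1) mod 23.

Step 1: We need x such that 13 * x = 1 (mod 23).
Step 2: Using the extended Euclidean algorithm or trial:
  13 * 16 = 208 = 9 * 23 + 1.
Step 3: Since 208 mod 23 = 1, the inverse is x = 16.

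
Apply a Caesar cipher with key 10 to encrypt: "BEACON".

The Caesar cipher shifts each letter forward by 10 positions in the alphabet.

Step 1: For each letter, shift forward by 10 positions (mod 26).
  B (position 1) -> position (1+10) mod 26 = 11 -> L
  E (position 4) -> position (4+10) mod 26 = 14 -> O
  A (position 0) -> position (0+10) mod 26 = 10 -> K
  C (position 2) -> position (2+10) mod 26 = 12 -> M
  O (position 14) -> position (14+10) mod 26 = 24 -> Y
  N (position 13) -> position (13+10) mod 26 = 23 -> X
Result: LOKMYX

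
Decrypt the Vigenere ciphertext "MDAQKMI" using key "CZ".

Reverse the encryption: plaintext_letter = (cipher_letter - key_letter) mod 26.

Step 1: Extend key: CZCZCZC
Step 2: Decrypt each letter (c - k) mod 26:
  M(12) - C(2) = (12-2) mod 26 = 10 = K
  D(3) - Z(25) = (3-25) mod 26 = 4 = E
  A(0) - C(2) = (0-2) mod 26 = 24 = Y
  Q(16) - Z(25) = (16-25) mod 26 = 17 = R
  K(10) - C(2) = (10-2) mod 26 = 8 = I
  M(12) - Z(25) = (12-25) mod 26 = 13 = N
  I(8) - C(2) = (8-2) mod 26 = 6 = G
Plaintext: KEYRING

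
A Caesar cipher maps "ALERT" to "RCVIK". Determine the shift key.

Step 1: Compare first letters: A (position 0) -> R (position 17).
Step 2: Shift = (17 - 0) mod 26 = 17.
The shift value is 17.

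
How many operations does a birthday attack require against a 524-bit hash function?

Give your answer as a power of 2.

Step 1: The birthday paradox gives collision probability ~50% after sqrt(2^n) = 2^(n/2) hashes.
Step 2: For 524-bit output: 2^(524/2) = 2^262.
Step 3: Approximately 2^262 hash computations needed.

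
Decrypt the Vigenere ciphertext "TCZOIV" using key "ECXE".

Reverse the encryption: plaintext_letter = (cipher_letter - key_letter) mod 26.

Step 1: Extend key: ECXEEC
Step 2: Decrypt each letter (c - k) mod 26:
  T(19) - E(4) = (19-4) mod 26 = 15 = P
  C(2) - C(2) = (2-2) mod 26 = 0 = A
  Z(25) - X(23) = (25-23) mod 26 = 2 = C
  O(14) - E(4) = (14-4) mod 26 = 10 = K
  I(8) - E(4) = (8-4) mod 26 = 4 = E
  V(21) - C(2) = (21-2) mod 26 = 19 = T
Plaintext: PACKET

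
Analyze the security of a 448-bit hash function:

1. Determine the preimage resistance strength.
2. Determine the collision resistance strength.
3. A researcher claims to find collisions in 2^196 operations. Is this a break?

Step 1: Preimage resistance requires brute-force of 2^448 operations.
Step 2: Collision resistance (birthday bound) = 2^(448/2) = 2^224.
Step 3: The claimed attack costs 2^196 operations.
Step 4: Since 2^196 < 2^224, the claimed attack beats the generic birthday bound, so collision resistance is broken.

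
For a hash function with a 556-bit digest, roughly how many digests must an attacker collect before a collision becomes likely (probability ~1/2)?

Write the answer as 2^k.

Step 1: The birthday paradox gives collision probability ~50% after sqrt(2^n) = 2^(n/2) hashes.
Step 2: For 556-bit output: 2^(556/2) = 2^278.
Step 3: Approximately 2^278 hash computations needed.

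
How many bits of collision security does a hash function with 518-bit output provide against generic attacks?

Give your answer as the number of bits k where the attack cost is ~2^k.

Step 1: The hash has a 518-bit output.
Step 2: Collision resistance means it should be infeasible to find any x != y with h(x) = h(y).
By the birthday bound, a generic collision search succeeds after about sqrt(2^518) = 2^(518/2) = 2^259 evaluations.
Step 3: Security level = 259 bits.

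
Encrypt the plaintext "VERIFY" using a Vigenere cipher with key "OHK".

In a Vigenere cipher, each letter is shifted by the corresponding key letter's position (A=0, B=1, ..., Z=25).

Step 1: Repeat key to match plaintext length:
  Plaintext: VERIFY
  Key:       OHKOHK
Step 2: Encrypt each letter:
  V(21) + O(14) = (21+14) mod 26 = 9 = J
  E(4) + H(7) = (4+7) mod 26 = 11 = L
  R(17) + K(10) = (17+10) mod 26 = 1 = B
  I(8) + O(14) = (8+14) mod 26 = 22 = W
  F(5) + H(7) = (5+7) mod 26 = 12 = M
  Y(24) + K(10) = (24+10) mod 26 = 8 = I
Ciphertext: JLBWMI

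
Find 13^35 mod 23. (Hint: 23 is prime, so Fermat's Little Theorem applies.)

Step 1: Since 23 is prime, by Fermat's Little Theorem: 13^22 = 1 (mod 23).
Step 2: Reduce exponent: 35 mod 22 = 13.
Step 3: So 13^35 = 13^13 (mod 23).
Step 4: 13^13 mod 23 = 8.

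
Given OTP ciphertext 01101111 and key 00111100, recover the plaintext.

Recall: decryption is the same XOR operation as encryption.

Step 1: XOR ciphertext with key:
  Ciphertext: 01101111
  Key:        00111100
  XOR:        01010011
Step 2: Plaintext = 01010011 = 83 in decimal.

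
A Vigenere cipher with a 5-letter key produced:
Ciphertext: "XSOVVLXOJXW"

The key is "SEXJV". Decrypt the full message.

Step 1: Key 'SEXJV' has length 5. Extended key: SEXJVSEXJVS
Step 2: Decrypt each position:
  X(23) - S(18) = 5 = F
  S(18) - E(4) = 14 = O
  O(14) - X(23) = 17 = R
  V(21) - J(9) = 12 = M
  V(21) - V(21) = 0 = A
  L(11) - S(18) = 19 = T
  X(23) - E(4) = 19 = T
  O(14) - X(23) = 17 = R
  J(9) - J(9) = 0 = A
  X(23) - V(21) = 2 = C
  W(22) - S(18) = 4 = E
Plaintext: FORMATTRACE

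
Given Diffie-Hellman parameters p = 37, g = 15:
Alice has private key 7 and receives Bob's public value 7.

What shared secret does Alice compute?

Step 1: s = B^a mod p = 7^7 mod 37.
  7^1 mod 37 = 7
  7^2 mod 37 = (7 * 7) mod 37 = 12
  7^3 mod 37 = (12 * 7) mod 37 = 10
  7^4 mod 37 = (10 * 7) mod 37 = 33
  7^5 mod 37 = (33 * 7) mod 37 = 9
  7^6 mod 37 = (9 * 7) mod 37 = 26
  7^7 mod 37 = (26 * 7) mod 37 = 34
Result: shared secret = 34.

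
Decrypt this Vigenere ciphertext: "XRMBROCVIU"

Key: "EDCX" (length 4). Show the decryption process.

Step 1: Key 'EDCX' has length 4. Extended key: EDCXEDCXED
Step 2: Decrypt each position:
  X(23) - E(4) = 19 = T
  R(17) - D(3) = 14 = O
  M(12) - C(2) = 10 = K
  B(1) - X(23) = 4 = E
  R(17) - E(4) = 13 = N
  O(14) - D(3) = 11 = L
  C(2) - C(2) = 0 = A
  V(21) - X(23) = 24 = Y
  I(8) - E(4) = 4 = E
  U(20) - D(3) = 17 = R
Plaintext: TOKENLAYER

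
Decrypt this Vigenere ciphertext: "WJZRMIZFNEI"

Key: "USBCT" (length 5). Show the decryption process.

Step 1: Key 'USBCT' has length 5. Extended key: USBCTUSBCTU
Step 2: Decrypt each position:
  W(22) - U(20) = 2 = C
  J(9) - S(18) = 17 = R
  Z(25) - B(1) = 24 = Y
  R(17) - C(2) = 15 = P
  M(12) - T(19) = 19 = T
  I(8) - U(20) = 14 = O
  Z(25) - S(18) = 7 = H
  F(5) - B(1) = 4 = E
  N(13) - C(2) = 11 = L
  E(4) - T(19) = 11 = L
  I(8) - U(20) = 14 = O
Plaintext: CRYPTOHELLO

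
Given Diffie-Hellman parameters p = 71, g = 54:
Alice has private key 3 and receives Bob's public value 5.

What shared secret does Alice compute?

Step 1: s = B^a mod p = 5^3 mod 71.
  5^1 mod 71 = 5
  5^2 mod 71 = (5 * 5) mod 71 = 25
  5^3 mod 71 = (25 * 5) mod 71 = 54
Result: shared secret = 54.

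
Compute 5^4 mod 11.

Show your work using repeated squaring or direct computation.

Step 1: Compute 5^4 mod 11 step by step, reducing modulo 11 at each step.
  5^1 mod 11 = 5
  5^2 mod 11 = (5 * 5) mod 11 = 3
  5^3 mod 11 = (3 * 5) mod 11 = 4
  5^4 mod 11 = (4 * 5) mod 11 = 9
Step 2: Result = 9.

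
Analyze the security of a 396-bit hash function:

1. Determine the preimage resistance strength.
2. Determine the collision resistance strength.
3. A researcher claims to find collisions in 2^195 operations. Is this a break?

Step 1: Preimage resistance requires brute-force of 2^396 operations.
Step 2: Collision resistance (birthday bound) = 2^(396/2) = 2^198.
Step 3: The claimed attack costs 2^195 operations.
Step 4: Since 2^195 < 2^198, the claimed attack beats the generic birthday bound, so collision resistance is broken.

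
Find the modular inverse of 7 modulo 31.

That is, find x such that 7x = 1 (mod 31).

Step 1: We need x such that 7 * x = 1 (mod 31).
Step 2: Using the extended Euclidean algorithm or trial:
  7 * 9 = 63 = 2 * 31 + 1.
Step 3: Since 63 mod 31 = 1, the inverse is x = 9.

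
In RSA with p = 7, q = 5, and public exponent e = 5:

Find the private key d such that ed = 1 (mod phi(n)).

Step 1: n = 7 * 5 = 35.
Step 2: phi(n) = 6 * 4 = 24.
Step 3: Find d such that 5 * d = 1 (mod 24).
Step 4: d = 5^(-1) mod 24 = 5.
Verification: 5 * 5 = 25 = 1 * 24 + 1.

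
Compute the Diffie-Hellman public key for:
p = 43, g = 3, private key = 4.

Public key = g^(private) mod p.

Step 1: A = g^a mod p = 3^4 mod 43.
  3^1 mod 43 = 3
  3^2 mod 43 = (3 * 3) mod 43 = 9
  3^3 mod 43 = (9 * 3) mod 43 = 27
  3^4 mod 43 = (27 * 3) mod 43 = 38
Result: A = 38.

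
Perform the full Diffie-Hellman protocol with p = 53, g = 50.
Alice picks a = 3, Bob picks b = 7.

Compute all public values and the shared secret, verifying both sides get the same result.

Step 1: A = g^a mod p = 50^3 mod 53 = 26.
Step 2: B = g^b mod p = 50^7 mod 53 = 39.
Step 3: Alice computes s = B^a mod p = 39^3 mod 53 = 12.
Step 4: Bob computes s = A^b mod p = 26^7 mod 53 = 12.
Both sides agree: shared secret = 12.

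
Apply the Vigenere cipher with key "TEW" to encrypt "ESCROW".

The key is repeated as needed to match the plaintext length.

Step 1: Repeat key to match plaintext length:
  Plaintext: ESCROW
  Key:       TEWTEW
Step 2: Encrypt each letter:
  E(4) + T(19) = (4+19) mod 26 = 23 = X
  S(18) + E(4) = (18+4) mod 26 = 22 = W
  C(2) + W(22) = (2+22) mod 26 = 24 = Y
  R(17) + T(19) = (17+19) mod 26 = 10 = K
  O(14) + E(4) = (14+4) mod 26 = 18 = S
  W(22) + W(22) = (22+22) mod 26 = 18 = S
Ciphertext: XWYKSS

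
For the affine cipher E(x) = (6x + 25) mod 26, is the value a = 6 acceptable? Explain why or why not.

Step 1: Compute gcd(6, 26).
Step 2: gcd(6, 26) = 2.
Since gcd = 2 != 1, 6 shares a common factor with 26, so it cannot be used.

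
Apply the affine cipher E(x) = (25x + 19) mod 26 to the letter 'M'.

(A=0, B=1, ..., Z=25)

Step 1: Convert 'M' to number: x = 12.
Step 2: E(12) = (25 * 12 + 19) mod 26 = 319 mod 26 = 7.
Step 3: Convert 7 back to letter: H.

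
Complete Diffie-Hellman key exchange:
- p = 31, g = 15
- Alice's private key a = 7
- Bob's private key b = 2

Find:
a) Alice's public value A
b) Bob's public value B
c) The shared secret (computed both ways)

Step 1: A = g^a mod p = 15^7 mod 31 = 23.
Step 2: B = g^b mod p = 15^2 mod 31 = 8.
Step 3: Alice computes s = B^a mod p = 8^7 mod 31 = 2.
Step 4: Bob computes s = A^b mod p = 23^2 mod 31 = 2.
Both sides agree: shared secret = 2.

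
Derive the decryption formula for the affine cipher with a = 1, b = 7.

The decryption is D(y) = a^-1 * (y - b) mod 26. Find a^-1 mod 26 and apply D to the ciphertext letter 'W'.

Step 1: Find a^-1, the modular inverse of 1 mod 26.
Step 2: We need 1 * a^-1 = 1 (mod 26).
Step 3: 1 * 1 = 1 = 0 * 26 + 1, so a^-1 = 1.
Step 4: D(y) = 1(y - 7) mod 26.
Step 5: Apply to 'W' (y = 22): D(22) = 1 * (22 - 7) mod 26 = 1 * 15 mod 26 = 15 -> 'P'.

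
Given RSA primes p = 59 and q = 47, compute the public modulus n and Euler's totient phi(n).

Step 1: n = p * q = 59 * 47 = 2773.
Step 2: phi(n) = (p-1)(q-1) = 58 * 46 = 2668.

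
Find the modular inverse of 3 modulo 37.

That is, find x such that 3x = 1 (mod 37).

Step 1: We need x such that 3 * x = 1 (mod 37).
Step 2: Using the extended Euclidean algorithm or trial:
  3 * 25 = 75 = 2 * 37 + 1.
Step 3: Since 75 mod 37 = 1, the inverse is x = 25.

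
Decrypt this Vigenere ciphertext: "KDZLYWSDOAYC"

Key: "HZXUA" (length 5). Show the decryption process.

Step 1: Key 'HZXUA' has length 5. Extended key: HZXUAHZXUAHZ
Step 2: Decrypt each position:
  K(10) - H(7) = 3 = D
  D(3) - Z(25) = 4 = E
  Z(25) - X(23) = 2 = C
  L(11) - U(20) = 17 = R
  Y(24) - A(0) = 24 = Y
  W(22) - H(7) = 15 = P
  S(18) - Z(25) = 19 = T
  D(3) - X(23) = 6 = G
  O(14) - U(20) = 20 = U
  A(0) - A(0) = 0 = A
  Y(24) - H(7) = 17 = R
  C(2) - Z(25) = 3 = D
Plaintext: DECRYPTGUARD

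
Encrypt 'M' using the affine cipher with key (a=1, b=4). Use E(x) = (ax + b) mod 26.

Step 1: Convert 'M' to number: x = 12.
Step 2: E(12) = (1 * 12 + 4) mod 26 = 16 mod 26 = 16.
Step 3: Convert 16 back to letter: Q.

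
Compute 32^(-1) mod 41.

Step 1: We need x such that 32 * x = 1 (mod 41).
Step 2: Using the extended Euclidean algorithm or trial:
  32 * 9 = 288 = 7 * 41 + 1.
Step 3: Since 288 mod 41 = 1, the inverse is x = 9.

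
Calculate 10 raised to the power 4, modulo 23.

Step 1: Compute 10^4 mod 23 step by step, reducing modulo 23 at each step.
  10^1 mod 23 = 10
  10^2 mod 23 = (10 * 10) mod 23 = 8
  10^3 mod 23 = (8 * 10) mod 23 = 11
  10^4 mod 23 = (11 * 10) mod 23 = 18
Step 2: Result = 18.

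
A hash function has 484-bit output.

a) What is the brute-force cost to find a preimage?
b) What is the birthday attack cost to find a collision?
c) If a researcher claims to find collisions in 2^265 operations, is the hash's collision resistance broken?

Step 1: Preimage resistance requires brute-force of 2^484 operations.
Step 2: Collision resistance (birthday bound) = 2^(484/2) = 2^242.
Step 3: The claimed attack costs 2^265 operations.
Step 4: Since 2^265 >= 2^242, the claimed attack is no faster than the generic birthday attack, so this does not break collision resistance.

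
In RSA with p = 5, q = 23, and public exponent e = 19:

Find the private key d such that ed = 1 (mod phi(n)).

Step 1: n = 5 * 23 = 115.
Step 2: phi(n) = 4 * 22 = 88.
Step 3: Find d such that 19 * d = 1 (mod 88).
Step 4: d = 19^(-1) mod 88 = 51.
Verification: 19 * 51 = 969 = 11 * 88 + 1.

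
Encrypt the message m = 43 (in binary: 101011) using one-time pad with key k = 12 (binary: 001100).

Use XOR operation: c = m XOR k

Step 1: Write out the XOR operation bit by bit:
  Message: 101011
  Key:     001100
  XOR:     100111
Step 2: Convert to decimal: 100111 = 39.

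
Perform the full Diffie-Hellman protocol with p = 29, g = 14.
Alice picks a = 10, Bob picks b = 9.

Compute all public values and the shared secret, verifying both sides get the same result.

Step 1: A = g^a mod p = 14^10 mod 29 = 13.
Step 2: B = g^b mod p = 14^9 mod 29 = 3.
Step 3: Alice computes s = B^a mod p = 3^10 mod 29 = 5.
Step 4: Bob computes s = A^b mod p = 13^9 mod 29 = 5.
Both sides agree: shared secret = 5.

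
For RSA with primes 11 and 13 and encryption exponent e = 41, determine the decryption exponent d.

Step 1: n = 11 * 13 = 143.
Step 2: phi(n) = 10 * 12 = 120.
Step 3: Find d such that 41 * d = 1 (mod 120).
Step 4: d = 41^(-1) mod 120 = 41.
Verification: 41 * 41 = 1681 = 14 * 120 + 1.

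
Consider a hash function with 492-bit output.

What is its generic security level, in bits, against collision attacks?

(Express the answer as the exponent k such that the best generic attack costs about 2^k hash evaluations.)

Step 1: The hash has a 492-bit output.
Step 2: Collision resistance means it should be infeasible to find any x != y with h(x) = h(y).
By the birthday bound, a generic collision search succeeds after about sqrt(2^492) = 2^(492/2) = 2^246 evaluations.
Step 3: Security level = 246 bits.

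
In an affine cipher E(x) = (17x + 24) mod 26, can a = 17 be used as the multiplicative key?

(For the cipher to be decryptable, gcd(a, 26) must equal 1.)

Step 1: Compute gcd(17, 26).
Step 2: gcd(17, 26) = 1.
Since gcd = 1, 17 is coprime with 26, so it is a valid key.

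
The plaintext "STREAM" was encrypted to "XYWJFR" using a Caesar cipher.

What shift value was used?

Step 1: Compare first letters: S (position 18) -> X (position 23).
Step 2: Shift = (23 - 18) mod 26 = 5.
The shift value is 5.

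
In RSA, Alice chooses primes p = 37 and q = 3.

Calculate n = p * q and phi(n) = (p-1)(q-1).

Step 1: n = p * q = 37 * 3 = 111.
Step 2: phi(n) = (p-1)(q-1) = 36 * 2 = 72.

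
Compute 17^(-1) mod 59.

Step 1: We need x such that 17 * x = 1 (mod 59).
Step 2: Using the extended Euclidean algorithm or trial:
  17 * 7 = 119 = 2 * 59 + 1.
Step 3: Since 119 mod 59 = 1, the inverse is x = 7.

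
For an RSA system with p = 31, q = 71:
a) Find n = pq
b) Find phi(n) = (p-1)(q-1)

Step 1: n = p * q = 31 * 71 = 2201.
Step 2: phi(n) = (p-1)(q-1) = 30 * 70 = 2100.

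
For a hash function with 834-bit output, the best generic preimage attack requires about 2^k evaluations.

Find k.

Step 1: The hash has a 834-bit output.
Step 2: Preimage resistance means: given a digest h(x), it should be infeasible to find any input that hashes to it.
With a 834-bit output there are 2^834 possible digests, so a generic brute-force preimage search costs about 2^834 evaluations.
Step 3: Security level = 834 bits.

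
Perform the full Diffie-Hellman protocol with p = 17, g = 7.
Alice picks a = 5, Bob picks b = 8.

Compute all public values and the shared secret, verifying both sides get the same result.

Step 1: A = g^a mod p = 7^5 mod 17 = 11.
Step 2: B = g^b mod p = 7^8 mod 17 = 16.
Step 3: Alice computes s = B^a mod p = 16^5 mod 17 = 16.
Step 4: Bob computes s = A^b mod p = 11^8 mod 17 = 16.
Both sides agree: shared secret = 16.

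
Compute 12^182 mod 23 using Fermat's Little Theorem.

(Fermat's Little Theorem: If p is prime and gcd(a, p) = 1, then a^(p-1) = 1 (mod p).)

Step 1: Since 23 is prime, by Fermat's Little Theorem: 12^22 = 1 (mod 23).
Step 2: Reduce exponent: 182 mod 22 = 6.
Step 3: So 12^182 = 12^6 (mod 23).
Step 4: 12^6 mod 23 = 9.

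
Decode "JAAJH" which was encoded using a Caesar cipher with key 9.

Step 1: Reverse the shift by subtracting 9 from each letter position.
  J (position 9) -> position (9-9) mod 26 = 0 -> A
  A (position 0) -> position (0-9) mod 26 = 17 -> R
  A (position 0) -> position (0-9) mod 26 = 17 -> R
  J (position 9) -> position (9-9) mod 26 = 0 -> A
  H (position 7) -> position (7-9) mod 26 = 24 -> Y
Decrypted message: ARRAY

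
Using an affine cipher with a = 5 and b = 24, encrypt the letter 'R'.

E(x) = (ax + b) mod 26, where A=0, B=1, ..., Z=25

Step 1: Convert 'R' to number: x = 17.
Step 2: E(17) = (5 * 17 + 24) mod 26 = 109 mod 26 = 5.
Step 3: Convert 5 back to letter: F.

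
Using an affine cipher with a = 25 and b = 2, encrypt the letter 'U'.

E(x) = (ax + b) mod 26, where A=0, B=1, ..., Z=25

Step 1: Convert 'U' to number: x = 20.
Step 2: E(20) = (25 * 20 + 2) mod 26 = 502 mod 26 = 8.
Step 3: Convert 8 back to letter: I.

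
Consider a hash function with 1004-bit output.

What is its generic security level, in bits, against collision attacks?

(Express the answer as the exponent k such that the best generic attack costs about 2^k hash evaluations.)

Step 1: The hash has a 1004-bit output.
Step 2: Collision resistance means it should be infeasible to find any x != y with h(x) = h(y).
By the birthday bound, a generic collision search succeeds after about sqrt(2^1004) = 2^(1004/2) = 2^502 evaluations.
Step 3: Security level = 502 bits.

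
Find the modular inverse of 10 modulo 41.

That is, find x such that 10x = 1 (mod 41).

Step 1: We need x such that 10 * x = 1 (mod 41).
Step 2: Using the extended Euclidean algorithm or trial:
  10 * 37 = 370 = 9 * 41 + 1.
Step 3: Since 370 mod 41 = 1, the inverse is x = 37.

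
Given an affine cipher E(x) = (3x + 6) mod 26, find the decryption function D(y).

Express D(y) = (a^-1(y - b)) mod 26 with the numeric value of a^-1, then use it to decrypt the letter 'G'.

Step 1: Find a^-1, the modular inverse of 3 mod 26.
Step 2: We need 3 * a^-1 = 1 (mod 26).
Step 3: 3 * 9 = 27 = 1 * 26 + 1, so a^-1 = 9.
Step 4: D(y) = 9(y - 6) mod 26.
Step 5: Apply to 'G' (y = 6): D(6) = 9 * (6 - 6) mod 26 = 9 * 0 mod 26 = 0 -> 'A'.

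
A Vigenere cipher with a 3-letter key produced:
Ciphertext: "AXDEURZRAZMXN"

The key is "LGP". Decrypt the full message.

Step 1: Key 'LGP' has length 3. Extended key: LGPLGPLGPLGPL
Step 2: Decrypt each position:
  A(0) - L(11) = 15 = P
  X(23) - G(6) = 17 = R
  D(3) - P(15) = 14 = O
  E(4) - L(11) = 19 = T
  U(20) - G(6) = 14 = O
  R(17) - P(15) = 2 = C
  Z(25) - L(11) = 14 = O
  R(17) - G(6) = 11 = L
  A(0) - P(15) = 11 = L
  Z(25) - L(11) = 14 = O
  M(12) - G(6) = 6 = G
  X(23) - P(15) = 8 = I
  N(13) - L(11) = 2 = C
Plaintext: PROTOCOLLOGIC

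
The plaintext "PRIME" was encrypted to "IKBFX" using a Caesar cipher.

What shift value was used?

Step 1: Compare first letters: P (position 15) -> I (position 8).
Step 2: Shift = (8 - 15) mod 26 = 19.
The shift value is 19.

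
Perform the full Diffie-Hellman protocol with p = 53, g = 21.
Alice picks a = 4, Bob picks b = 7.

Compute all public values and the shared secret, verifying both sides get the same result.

Step 1: A = g^a mod p = 21^4 mod 53 = 24.
Step 2: B = g^b mod p = 21^7 mod 53 = 35.
Step 3: Alice computes s = B^a mod p = 35^4 mod 53 = 36.
Step 4: Bob computes s = A^b mod p = 24^7 mod 53 = 36.
Both sides agree: shared secret = 36.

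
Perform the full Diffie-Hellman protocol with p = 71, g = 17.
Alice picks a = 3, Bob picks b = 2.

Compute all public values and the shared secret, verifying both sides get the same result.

Step 1: A = g^a mod p = 17^3 mod 71 = 14.
Step 2: B = g^b mod p = 17^2 mod 71 = 5.
Step 3: Alice computes s = B^a mod p = 5^3 mod 71 = 54.
Step 4: Bob computes s = A^b mod p = 14^2 mod 71 = 54.
Both sides agree: shared secret = 54.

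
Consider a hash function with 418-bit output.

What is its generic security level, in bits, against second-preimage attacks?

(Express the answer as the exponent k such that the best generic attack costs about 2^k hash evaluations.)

Step 1: The hash has a 418-bit output.
Step 2: Second-preimage resistance means: given a specific input x, it should be infeasible to find a different y with h(y) = h(x).
With a 418-bit output, a generic search for a second preimage costs about 2^418 evaluations (each trial matches the fixed target with probability 2^-418).
Step 3: Security level = 418 bits.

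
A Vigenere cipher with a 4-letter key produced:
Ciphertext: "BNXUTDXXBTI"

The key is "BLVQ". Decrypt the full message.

Step 1: Key 'BLVQ' has length 4. Extended key: BLVQBLVQBLV
Step 2: Decrypt each position:
  B(1) - B(1) = 0 = A
  N(13) - L(11) = 2 = C
  X(23) - V(21) = 2 = C
  U(20) - Q(16) = 4 = E
  T(19) - B(1) = 18 = S
  D(3) - L(11) = 18 = S
  X(23) - V(21) = 2 = C
  X(23) - Q(16) = 7 = H
  B(1) - B(1) = 0 = A
  T(19) - L(11) = 8 = I
  I(8) - V(21) = 13 = N
Plaintext: ACCESSCHAIN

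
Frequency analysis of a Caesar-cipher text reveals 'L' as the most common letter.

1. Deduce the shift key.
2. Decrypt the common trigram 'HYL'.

Step 1: In English, 'E' is the most frequent letter (12.7%).
Step 2: The most frequent ciphertext letter is 'L' (position 11).
Step 3: Shift = (11 - 4) mod 26 = 7.
Step 4: Decrypt 'HYL' by shifting back 7:
  H -> A
  Y -> R
  L -> E
Step 5: 'HYL' decrypts to 'ARE'.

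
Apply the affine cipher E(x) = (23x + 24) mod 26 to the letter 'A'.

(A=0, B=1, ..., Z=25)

Step 1: Convert 'A' to number: x = 0.
Step 2: E(0) = (23 * 0 + 24) mod 26 = 24 mod 26 = 24.
Step 3: Convert 24 back to letter: Y.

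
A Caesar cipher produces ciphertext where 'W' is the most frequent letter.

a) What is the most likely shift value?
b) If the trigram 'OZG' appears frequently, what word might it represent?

Step 1: In English, 'E' is the most frequent letter (12.7%).
Step 2: The most frequent ciphertext letter is 'W' (position 22).
Step 3: Shift = (22 - 4) mod 26 = 18.
Step 4: Decrypt 'OZG' by shifting back 18:
  O -> W
  Z -> H
  G -> O
Step 5: 'OZG' decrypts to 'WHO'.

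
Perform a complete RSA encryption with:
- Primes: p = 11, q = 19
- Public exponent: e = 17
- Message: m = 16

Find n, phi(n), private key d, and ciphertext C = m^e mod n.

Step 1: n = 11 * 19 = 209.
Step 2: phi(n) = (11-1)(19-1) = 10 * 18 = 180.
Step 3: Find d = 17^(-1) mod 180 = 53.
  Verify: 17 * 53 = 901 = 1 (mod 180).
Step 4: C = 16^17 mod 209 = 25.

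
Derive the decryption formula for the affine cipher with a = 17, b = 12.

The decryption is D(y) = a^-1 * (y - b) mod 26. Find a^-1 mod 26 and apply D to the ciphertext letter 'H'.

Step 1: Find a^-1, the modular inverse of 17 mod 26.
Step 2: We need 17 * a^-1 = 1 (mod 26).
Step 3: 17 * 23 = 391 = 15 * 26 + 1, so a^-1 = 23.
Step 4: D(y) = 23(y - 12) mod 26.
Step 5: Apply to 'H' (y = 7): D(7) = 23 * (7 - 12) mod 26 = 23 * -5 mod 26 = 15 -> 'P'.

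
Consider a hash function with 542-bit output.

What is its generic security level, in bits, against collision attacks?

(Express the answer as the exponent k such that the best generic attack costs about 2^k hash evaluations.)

Step 1: The hash has a 542-bit output.
Step 2: Collision resistance means it should be infeasible to find any x != y with h(x) = h(y).
By the birthday bound, a generic collision search succeeds after about sqrt(2^542) = 2^(542/2) = 2^271 evaluations.
Step 3: Security level = 271 bits.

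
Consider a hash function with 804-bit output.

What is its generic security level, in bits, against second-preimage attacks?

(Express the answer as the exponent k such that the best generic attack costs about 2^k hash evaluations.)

Step 1: The hash has a 804-bit output.
Step 2: Second-preimage resistance means: given a specific input x, it should be infeasible to find a different y with h(y) = h(x).
With a 804-bit output, a generic search for a second preimage costs about 2^804 evaluations (each trial matches the fixed target with probability 2^-804).
Step 3: Security level = 804 bits.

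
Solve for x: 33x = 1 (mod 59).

Step 1: We need x such that 33 * x = 1 (mod 59).
Step 2: Using the extended Euclidean algorithm or trial:
  33 * 34 = 1122 = 19 * 59 + 1.
Step 3: Since 1122 mod 59 = 1, the inverse is x = 34.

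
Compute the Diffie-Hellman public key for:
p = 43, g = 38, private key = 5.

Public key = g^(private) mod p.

Step 1: A = g^a mod p = 38^5 mod 43.
  38^1 mod 43 = 38
  38^2 mod 43 = (38 * 38) mod 43 = 25
  38^3 mod 43 = (25 * 38) mod 43 = 4
  38^4 mod 43 = (4 * 38) mod 43 = 23
  38^5 mod 43 = (23 * 38) mod 43 = 14
Result: A = 14.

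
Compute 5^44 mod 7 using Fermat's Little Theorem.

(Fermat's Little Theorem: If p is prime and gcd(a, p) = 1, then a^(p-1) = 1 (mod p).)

Step 1: Since 7 is prime, by Fermat's Little Theorem: 5^6 = 1 (mod 7).
Step 2: Reduce exponent: 44 mod 6 = 2.
Step 3: So 5^44 = 5^2 (mod 7).
Step 4: 5^2 mod 7 = 4.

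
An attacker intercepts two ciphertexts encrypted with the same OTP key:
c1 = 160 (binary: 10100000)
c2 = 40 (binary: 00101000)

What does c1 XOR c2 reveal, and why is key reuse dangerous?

Step 1: c1 XOR c2 = (m1 XOR k) XOR (m2 XOR k).
Step 2: By XOR associativity/commutativity: = m1 XOR m2 XOR k XOR k = m1 XOR m2.
Step 3: 10100000 XOR 00101000 = 10001000 = 136.
Step 4: The key cancels out! An attacker learns m1 XOR m2 = 136, revealing the relationship between plaintexts.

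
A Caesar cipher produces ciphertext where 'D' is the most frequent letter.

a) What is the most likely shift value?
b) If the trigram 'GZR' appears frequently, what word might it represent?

Step 1: In English, 'E' is the most frequent letter (12.7%).
Step 2: The most frequent ciphertext letter is 'D' (position 3).
Step 3: Shift = (3 - 4) mod 26 = 25.
Step 4: Decrypt 'GZR' by shifting back 25:
  G -> H
  Z -> A
  R -> S
Step 5: 'GZR' decrypts to 'HAS'.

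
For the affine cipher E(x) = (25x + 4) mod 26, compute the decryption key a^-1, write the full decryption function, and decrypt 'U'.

Step 1: Find a^-1, the modular inverse of 25 mod 26.
Step 2: We need 25 * a^-1 = 1 (mod 26).
Step 3: 25 * 25 = 625 = 24 * 26 + 1, so a^-1 = 25.
Step 4: D(y) = 25(y - 4) mod 26.
Step 5: Apply to 'U' (y = 20): D(20) = 25 * (20 - 4) mod 26 = 25 * 16 mod 26 = 10 -> 'K'.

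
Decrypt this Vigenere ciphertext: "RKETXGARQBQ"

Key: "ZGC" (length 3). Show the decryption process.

Step 1: Key 'ZGC' has length 3. Extended key: ZGCZGCZGCZG
Step 2: Decrypt each position:
  R(17) - Z(25) = 18 = S
  K(10) - G(6) = 4 = E
  E(4) - C(2) = 2 = C
  T(19) - Z(25) = 20 = U
  X(23) - G(6) = 17 = R
  G(6) - C(2) = 4 = E
  A(0) - Z(25) = 1 = B
  R(17) - G(6) = 11 = L
  Q(16) - C(2) = 14 = O
  B(1) - Z(25) = 2 = C
  Q(16) - G(6) = 10 = K
Plaintext: SECUREBLOCK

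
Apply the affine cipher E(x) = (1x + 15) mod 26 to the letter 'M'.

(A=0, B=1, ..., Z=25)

Step 1: Convert 'M' to number: x = 12.
Step 2: E(12) = (1 * 12 + 15) mod 26 = 27 mod 26 = 1.
Step 3: Convert 1 back to letter: B.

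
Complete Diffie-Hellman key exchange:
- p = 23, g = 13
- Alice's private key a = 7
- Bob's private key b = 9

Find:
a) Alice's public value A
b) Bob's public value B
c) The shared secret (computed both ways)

Step 1: A = g^a mod p = 13^7 mod 23 = 9.
Step 2: B = g^b mod p = 13^9 mod 23 = 3.
Step 3: Alice computes s = B^a mod p = 3^7 mod 23 = 2.
Step 4: Bob computes s = A^b mod p = 9^9 mod 23 = 2.
Both sides agree: shared secret = 2.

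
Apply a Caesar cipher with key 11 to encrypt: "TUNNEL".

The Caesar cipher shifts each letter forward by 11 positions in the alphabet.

Step 1: For each letter, shift forward by 11 positions (mod 26).
  T (position 19) -> position (19+11) mod 26 = 4 -> E
  U (position 20) -> position (20+11) mod 26 = 5 -> F
  N (position 13) -> position (13+11) mod 26 = 24 -> Y
  N (position 13) -> position (13+11) mod 26 = 24 -> Y
  E (position 4) -> position (4+11) mod 26 = 15 -> P
  L (position 11) -> position (11+11) mod 26 = 22 -> W
Result: EFYYPW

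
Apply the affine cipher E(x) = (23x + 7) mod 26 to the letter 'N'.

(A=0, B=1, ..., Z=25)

Step 1: Convert 'N' to number: x = 13.
Step 2: E(13) = (23 * 13 + 7) mod 26 = 306 mod 26 = 20.
Step 3: Convert 20 back to letter: U.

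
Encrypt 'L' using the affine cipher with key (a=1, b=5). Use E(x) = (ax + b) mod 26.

Step 1: Convert 'L' to number: x = 11.
Step 2: E(11) = (1 * 11 + 5) mod 26 = 16 mod 26 = 16.
Step 3: Convert 16 back to letter: Q.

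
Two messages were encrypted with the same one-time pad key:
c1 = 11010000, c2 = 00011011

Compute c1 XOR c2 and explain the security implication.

Step 1: c1 XOR c2 = (m1 XOR k) XOR (m2 XOR k).
Step 2: By XOR associativity/commutativity: = m1 XOR m2 XOR k XOR k = m1 XOR m2.
Step 3: 11010000 XOR 00011011 = 11001011 = 203.
Step 4: The key cancels out! An attacker learns m1 XOR m2 = 203, revealing the relationship between plaintexts.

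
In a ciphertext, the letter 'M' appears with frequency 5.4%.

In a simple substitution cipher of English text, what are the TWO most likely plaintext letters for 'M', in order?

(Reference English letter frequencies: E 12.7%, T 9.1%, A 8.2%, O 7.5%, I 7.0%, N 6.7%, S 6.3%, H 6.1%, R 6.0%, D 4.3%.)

Step 1: Observed frequency of 'M' is 5.4%.
Step 2: Compute distances to each reference frequency and sort:
  R (6.0%): difference = 0.6% <-- BEST
  H (6.1%): difference = 0.7% <-- RUNNER-UP
  S (6.3%): difference = 0.9%
  D (4.3%): difference = 1.1%
  N (6.7%): difference = 1.3%
Step 3: Most likely is 'R' (6.0%, diff 0.6%); second most likely is 'H' (6.1%, diff 0.7%).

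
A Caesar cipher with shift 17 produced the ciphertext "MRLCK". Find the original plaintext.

Step 1: Reverse the shift by subtracting 17 from each letter position.
  M (position 12) -> position (12-17) mod 26 = 21 -> V
  R (position 17) -> position (17-17) mod 26 = 0 -> A
  L (position 11) -> position (11-17) mod 26 = 20 -> U
  C (position 2) -> position (2-17) mod 26 = 11 -> L
  K (position 10) -> position (10-17) mod 26 = 19 -> T
Decrypted message: VAULT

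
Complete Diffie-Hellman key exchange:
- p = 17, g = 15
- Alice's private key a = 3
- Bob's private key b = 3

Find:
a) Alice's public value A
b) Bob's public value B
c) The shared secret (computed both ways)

Step 1: A = g^a mod p = 15^3 mod 17 = 9.
Step 2: B = g^b mod p = 15^3 mod 17 = 9.
Step 3: Alice computes s = B^a mod p = 9^3 mod 17 = 15.
Step 4: Bob computes s = A^b mod p = 9^3 mod 17 = 15.
Both sides agree: shared secret = 15.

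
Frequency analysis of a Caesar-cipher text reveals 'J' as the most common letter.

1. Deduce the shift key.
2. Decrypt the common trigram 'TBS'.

Step 1: In English, 'E' is the most frequent letter (12.7%).
Step 2: The most frequent ciphertext letter is 'J' (position 9).
Step 3: Shift = (9 - 4) mod 26 = 5.
Step 4: Decrypt 'TBS' by shifting back 5:
  T -> O
  B -> W
  S -> N
Step 5: 'TBS' decrypts to 'OWN'.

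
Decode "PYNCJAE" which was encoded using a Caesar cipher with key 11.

Step 1: Reverse the shift by subtracting 11 from each letter position.
  P (position 15) -> position (15-11) mod 26 = 4 -> E
  Y (position 24) -> position (24-11) mod 26 = 13 -> N
  N (position 13) -> position (13-11) mod 26 = 2 -> C
  C (position 2) -> position (2-11) mod 26 = 17 -> R
  J (position 9) -> position (9-11) mod 26 = 24 -> Y
  A (position 0) -> position (0-11) mod 26 = 15 -> P
  E (position 4) -> position (4-11) mod 26 = 19 -> T
Decrypted message: ENCRYPT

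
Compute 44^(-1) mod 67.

Step 1: We need x such that 44 * x = 1 (mod 67).
Step 2: Using the extended Euclidean algorithm or trial:
  44 * 32 = 1408 = 21 * 67 + 1.
Step 3: Since 1408 mod 67 = 1, the inverse is x = 32.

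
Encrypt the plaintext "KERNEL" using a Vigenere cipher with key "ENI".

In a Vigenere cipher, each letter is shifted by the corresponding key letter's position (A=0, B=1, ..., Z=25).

Step 1: Repeat key to match plaintext length:
  Plaintext: KERNEL
  Key:       ENIENI
Step 2: Encrypt each letter:
  K(10) + E(4) = (10+4) mod 26 = 14 = O
  E(4) + N(13) = (4+13) mod 26 = 17 = R
  R(17) + I(8) = (17+8) mod 26 = 25 = Z
  N(13) + E(4) = (13+4) mod 26 = 17 = R
  E(4) + N(13) = (4+13) mod 26 = 17 = R
  L(11) + I(8) = (11+8) mod 26 = 19 = T
Ciphertext: ORZRRT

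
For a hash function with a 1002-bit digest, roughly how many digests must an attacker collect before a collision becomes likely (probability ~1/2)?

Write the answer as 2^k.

Step 1: The birthday paradox gives collision probability ~50% after sqrt(2^n) = 2^(n/2) hashes.
Step 2: For 1002-bit output: 2^(1002/2) = 2^501.
Step 3: Approximately 2^501 hash computations needed.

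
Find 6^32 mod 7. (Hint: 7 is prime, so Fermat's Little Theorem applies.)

Step 1: Since 7 is prime, by Fermat's Little Theorem: 6^6 = 1 (mod 7).
Step 2: Reduce exponent: 32 mod 6 = 2.
Step 3: So 6^32 = 6^2 (mod 7).
Step 4: 6^2 mod 7 = 1.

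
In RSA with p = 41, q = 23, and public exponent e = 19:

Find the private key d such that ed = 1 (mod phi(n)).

Step 1: n = 41 * 23 = 943.
Step 2: phi(n) = 40 * 22 = 880.
Step 3: Find d such that 19 * d = 1 (mod 880).
Step 4: d = 19^(-1) mod 880 = 139.
Verification: 19 * 139 = 2641 = 3 * 880 + 1.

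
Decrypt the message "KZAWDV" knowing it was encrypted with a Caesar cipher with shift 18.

Step 1: Reverse the shift by subtracting 18 from each letter position.
  K (position 10) -> position (10-18) mod 26 = 18 -> S
  Z (position 25) -> position (25-18) mod 26 = 7 -> H
  A (position 0) -> position (0-18) mod 26 = 8 -> I
  W (position 22) -> position (22-18) mod 26 = 4 -> E
  D (position 3) -> position (3-18) mod 26 = 11 -> L
  V (position 21) -> position (21-18) mod 26 = 3 -> D
Decrypted message: SHIELD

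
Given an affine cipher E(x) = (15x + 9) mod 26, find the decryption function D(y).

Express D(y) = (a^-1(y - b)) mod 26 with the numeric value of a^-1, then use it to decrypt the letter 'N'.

Step 1: Find a^-1, the modular inverse of 15 mod 26.
Step 2: We need 15 * a^-1 = 1 (mod 26).
Step 3: 15 * 7 = 105 = 4 * 26 + 1, so a^-1 = 7.
Step 4: D(y) = 7(y - 9) mod 26.
Step 5: Apply to 'N' (y = 13): D(13) = 7 * (13 - 9) mod 26 = 7 * 4 mod 26 = 2 -> 'C'.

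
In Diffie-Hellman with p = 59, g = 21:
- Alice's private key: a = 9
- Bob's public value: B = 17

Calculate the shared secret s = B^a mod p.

Step 1: s = B^a mod p = 17^9 mod 59.
  17^1 mod 59 = 17
  17^2 mod 59 = (17 * 17) mod 59 = 53
  17^3 mod 59 = (53 * 17) mod 59 = 16
  17^4 mod 59 = (16 * 17) mod 59 = 36
  17^5 mod 59 = (36 * 17) mod 59 = 22
  17^6 mod 59 = (22 * 17) mod 59 = 20
  17^7 mod 59 = (20 * 17) mod 59 = 45
  17^8 mod 59 = (45 * 17) mod 59 = 57
  17^9 mod 59 = (57 * 17) mod 59 = 25
Result: shared secret = 25.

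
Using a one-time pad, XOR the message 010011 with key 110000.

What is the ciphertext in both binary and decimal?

Step 1: Write out the XOR operation bit by bit:
  Message: 010011
  Key:     110000
  XOR:     100011
Step 2: Convert to decimal: 100011 = 35.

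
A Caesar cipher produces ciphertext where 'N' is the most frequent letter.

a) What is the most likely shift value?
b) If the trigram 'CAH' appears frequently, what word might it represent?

Step 1: In English, 'E' is the most frequent letter (12.7%).
Step 2: The most frequent ciphertext letter is 'N' (position 13).
Step 3: Shift = (13 - 4) mod 26 = 9.
Step 4: Decrypt 'CAH' by shifting back 9:
  C -> T
  A -> R
  H -> Y
Step 5: 'CAH' decrypts to 'TRY'.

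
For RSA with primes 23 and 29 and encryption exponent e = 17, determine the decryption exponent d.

Step 1: n = 23 * 29 = 667.
Step 2: phi(n) = 22 * 28 = 616.
Step 3: Find d such that 17 * d = 1 (mod 616).
Step 4: d = 17^(-1) mod 616 = 145.
Verification: 17 * 145 = 2465 = 4 * 616 + 1.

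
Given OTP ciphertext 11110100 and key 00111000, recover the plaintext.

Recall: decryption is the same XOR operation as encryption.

Step 1: XOR ciphertext with key:
  Ciphertext: 11110100
  Key:        00111000
  XOR:        11001100
Step 2: Plaintext = 11001100 = 204 in decimal.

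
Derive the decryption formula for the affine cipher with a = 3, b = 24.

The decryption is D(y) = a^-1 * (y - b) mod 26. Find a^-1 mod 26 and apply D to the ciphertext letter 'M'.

Step 1: Find a^-1, the modular inverse of 3 mod 26.
Step 2: We need 3 * a^-1 = 1 (mod 26).
Step 3: 3 * 9 = 27 = 1 * 26 + 1, so a^-1 = 9.
Step 4: D(y) = 9(y - 24) mod 26.
Step 5: Apply to 'M' (y = 12): D(12) = 9 * (12 - 24) mod 26 = 9 * -12 mod 26 = 22 -> 'W'.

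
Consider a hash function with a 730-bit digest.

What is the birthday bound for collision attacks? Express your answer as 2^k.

Step 1: The birthday paradox gives collision probability ~50% after sqrt(2^n) = 2^(n/2) hashes.
Step 2: For 730-bit output: 2^(730/2) = 2^365.
Step 3: Approximately 2^365 hash computations needed.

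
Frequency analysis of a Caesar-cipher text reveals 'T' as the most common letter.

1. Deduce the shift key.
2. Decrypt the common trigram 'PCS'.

Step 1: In English, 'E' is the most frequent letter (12.7%).
Step 2: The most frequent ciphertext letter is 'T' (position 19).
Step 3: Shift = (19 - 4) mod 26 = 15.
Step 4: Decrypt 'PCS' by shifting back 15:
  P -> A
  C -> N
  S -> D
Step 5: 'PCS' decrypts to 'AND'.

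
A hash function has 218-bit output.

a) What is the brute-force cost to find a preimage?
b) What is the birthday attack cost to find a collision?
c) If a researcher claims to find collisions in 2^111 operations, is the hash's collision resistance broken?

Step 1: Preimage resistance requires brute-force of 2^218 operations.
Step 2: Collision resistance (birthday bound) = 2^(218/2) = 2^109.
Step 3: The claimed attack costs 2^111 operations.
Step 4: Since 2^111 >= 2^109, the claimed attack is no faster than the generic birthday attack, so this does not break collision resistance.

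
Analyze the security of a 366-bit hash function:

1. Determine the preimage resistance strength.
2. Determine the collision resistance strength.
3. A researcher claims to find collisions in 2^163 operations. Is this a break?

Step 1: Preimage resistance requires brute-force of 2^366 operations.
Step 2: Collision resistance (birthday bound) = 2^(366/2) = 2^183.
Step 3: The claimed attack costs 2^163 operations.
Step 4: Since 2^163 < 2^183, the claimed attack beats the generic birthday bound, so collision resistance is broken.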